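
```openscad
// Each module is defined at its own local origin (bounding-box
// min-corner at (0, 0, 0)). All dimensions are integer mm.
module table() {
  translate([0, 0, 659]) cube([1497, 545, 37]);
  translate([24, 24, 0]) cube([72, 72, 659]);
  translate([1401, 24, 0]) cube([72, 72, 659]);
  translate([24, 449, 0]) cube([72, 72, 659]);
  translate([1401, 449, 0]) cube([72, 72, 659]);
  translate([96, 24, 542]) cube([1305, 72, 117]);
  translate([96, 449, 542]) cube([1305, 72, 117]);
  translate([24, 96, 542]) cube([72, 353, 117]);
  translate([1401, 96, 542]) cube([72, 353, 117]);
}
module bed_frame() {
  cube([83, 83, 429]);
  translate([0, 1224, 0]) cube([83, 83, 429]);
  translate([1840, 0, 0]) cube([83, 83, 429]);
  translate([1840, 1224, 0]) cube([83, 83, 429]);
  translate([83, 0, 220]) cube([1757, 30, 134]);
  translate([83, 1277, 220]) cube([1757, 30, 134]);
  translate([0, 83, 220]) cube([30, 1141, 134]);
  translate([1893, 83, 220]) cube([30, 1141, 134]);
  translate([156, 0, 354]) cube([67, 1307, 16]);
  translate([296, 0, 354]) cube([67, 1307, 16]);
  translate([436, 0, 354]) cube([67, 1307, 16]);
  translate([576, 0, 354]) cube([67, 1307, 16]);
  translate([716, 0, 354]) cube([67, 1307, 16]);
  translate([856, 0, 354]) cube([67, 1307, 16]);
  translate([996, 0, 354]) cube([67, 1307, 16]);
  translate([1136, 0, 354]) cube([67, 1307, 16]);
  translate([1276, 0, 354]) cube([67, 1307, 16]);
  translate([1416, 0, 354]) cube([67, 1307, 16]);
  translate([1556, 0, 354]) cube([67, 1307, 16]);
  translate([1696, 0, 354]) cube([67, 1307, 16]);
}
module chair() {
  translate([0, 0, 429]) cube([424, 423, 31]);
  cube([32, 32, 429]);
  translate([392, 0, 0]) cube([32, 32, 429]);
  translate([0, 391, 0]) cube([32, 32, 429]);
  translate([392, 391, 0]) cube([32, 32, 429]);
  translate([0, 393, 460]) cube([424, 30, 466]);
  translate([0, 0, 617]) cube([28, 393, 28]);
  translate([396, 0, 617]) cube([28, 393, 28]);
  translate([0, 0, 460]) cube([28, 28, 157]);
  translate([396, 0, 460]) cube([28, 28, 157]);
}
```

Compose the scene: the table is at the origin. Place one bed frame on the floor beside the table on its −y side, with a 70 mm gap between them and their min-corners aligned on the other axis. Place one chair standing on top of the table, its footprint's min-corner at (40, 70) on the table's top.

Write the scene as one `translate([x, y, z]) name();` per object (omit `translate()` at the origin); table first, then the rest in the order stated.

table();
translate([0, -1377, 0]) bed_frame();
translate([40, 70, 696]) chair();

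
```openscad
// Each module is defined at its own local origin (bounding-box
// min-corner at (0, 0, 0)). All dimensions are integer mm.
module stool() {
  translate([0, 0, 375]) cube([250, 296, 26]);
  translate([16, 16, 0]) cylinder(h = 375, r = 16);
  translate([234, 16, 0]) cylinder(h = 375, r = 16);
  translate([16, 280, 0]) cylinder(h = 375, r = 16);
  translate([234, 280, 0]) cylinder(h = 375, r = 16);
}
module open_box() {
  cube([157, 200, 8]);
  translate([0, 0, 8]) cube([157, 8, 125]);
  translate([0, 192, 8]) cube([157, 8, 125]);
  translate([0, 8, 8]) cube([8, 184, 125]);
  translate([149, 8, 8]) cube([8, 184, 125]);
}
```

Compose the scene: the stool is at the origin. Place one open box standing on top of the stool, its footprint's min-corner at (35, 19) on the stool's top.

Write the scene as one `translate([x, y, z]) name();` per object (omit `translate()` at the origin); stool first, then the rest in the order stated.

stool();
translate([35, 19, 401]) open_box();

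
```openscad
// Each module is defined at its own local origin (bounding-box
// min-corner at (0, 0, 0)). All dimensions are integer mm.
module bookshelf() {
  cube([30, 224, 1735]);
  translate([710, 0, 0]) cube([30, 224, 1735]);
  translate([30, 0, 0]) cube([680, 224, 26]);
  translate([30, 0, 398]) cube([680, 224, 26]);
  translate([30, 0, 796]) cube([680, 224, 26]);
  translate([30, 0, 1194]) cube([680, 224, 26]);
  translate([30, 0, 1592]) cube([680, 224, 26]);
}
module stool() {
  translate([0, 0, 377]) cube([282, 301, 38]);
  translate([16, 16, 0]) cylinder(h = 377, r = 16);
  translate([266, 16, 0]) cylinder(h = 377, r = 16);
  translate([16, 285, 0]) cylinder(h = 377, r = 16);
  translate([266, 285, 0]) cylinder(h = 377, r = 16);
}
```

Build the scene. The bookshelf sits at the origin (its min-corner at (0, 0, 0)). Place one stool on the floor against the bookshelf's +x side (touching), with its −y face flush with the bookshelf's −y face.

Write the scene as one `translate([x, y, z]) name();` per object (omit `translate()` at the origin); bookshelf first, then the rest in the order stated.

bookshelf();
translate([740, 0, 0]) stool();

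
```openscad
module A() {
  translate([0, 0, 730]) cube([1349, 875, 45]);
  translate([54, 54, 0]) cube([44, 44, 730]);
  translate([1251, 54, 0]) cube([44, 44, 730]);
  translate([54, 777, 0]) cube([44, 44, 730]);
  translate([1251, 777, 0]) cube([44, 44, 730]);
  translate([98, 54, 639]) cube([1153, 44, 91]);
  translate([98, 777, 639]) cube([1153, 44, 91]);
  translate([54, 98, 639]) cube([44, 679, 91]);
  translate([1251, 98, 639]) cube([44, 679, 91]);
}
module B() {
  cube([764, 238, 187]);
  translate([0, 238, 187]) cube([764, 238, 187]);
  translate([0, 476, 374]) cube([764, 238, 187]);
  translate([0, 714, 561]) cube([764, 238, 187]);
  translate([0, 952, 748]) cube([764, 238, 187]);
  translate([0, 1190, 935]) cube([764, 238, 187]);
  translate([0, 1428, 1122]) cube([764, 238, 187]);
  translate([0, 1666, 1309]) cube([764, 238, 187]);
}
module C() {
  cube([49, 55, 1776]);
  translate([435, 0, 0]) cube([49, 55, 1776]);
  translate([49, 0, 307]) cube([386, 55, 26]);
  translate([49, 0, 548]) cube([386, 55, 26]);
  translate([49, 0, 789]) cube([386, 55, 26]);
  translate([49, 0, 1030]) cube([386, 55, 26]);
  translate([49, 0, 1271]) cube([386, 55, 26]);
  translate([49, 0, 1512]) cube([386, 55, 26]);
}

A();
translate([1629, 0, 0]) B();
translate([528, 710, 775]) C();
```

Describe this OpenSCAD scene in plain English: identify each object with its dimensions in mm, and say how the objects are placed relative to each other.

A is a table with a 1349×875 mm rectangular top, 45 mm thick, top surface at z = 775 mm, supported by four 44×44 mm square legs, each inset 54 mm from the nearest pair of top edges, running from the floor. Four apron rails, 44 mm thick and 91 mm tall, run between adjacent legs with their top edges flush with the underside of the top and their outer faces flush with the legs' outer faces.

B is a run of 8 identical solid stair steps. Each tread is 764×238 mm and each step block is 187 mm high. Step 1 rests on the floor; step k is offset from step 1 by (k−1)×238 mm in y and (k−1)×187 mm in z.

C is a wooden ladder with two side rails of 49×55 mm section and 1776 mm height, set 484 mm apart overall. Between them run 6 rectangular rungs (55 mm deep, 26 mm thick), front faces flush with the rails' −y face. The bottom of the first rung is 307 mm above the floor and each subsequent rung is 241 mm higher than the one below.

The staircase is on the floor beside the table on its +x side. The ladder is on top of the table.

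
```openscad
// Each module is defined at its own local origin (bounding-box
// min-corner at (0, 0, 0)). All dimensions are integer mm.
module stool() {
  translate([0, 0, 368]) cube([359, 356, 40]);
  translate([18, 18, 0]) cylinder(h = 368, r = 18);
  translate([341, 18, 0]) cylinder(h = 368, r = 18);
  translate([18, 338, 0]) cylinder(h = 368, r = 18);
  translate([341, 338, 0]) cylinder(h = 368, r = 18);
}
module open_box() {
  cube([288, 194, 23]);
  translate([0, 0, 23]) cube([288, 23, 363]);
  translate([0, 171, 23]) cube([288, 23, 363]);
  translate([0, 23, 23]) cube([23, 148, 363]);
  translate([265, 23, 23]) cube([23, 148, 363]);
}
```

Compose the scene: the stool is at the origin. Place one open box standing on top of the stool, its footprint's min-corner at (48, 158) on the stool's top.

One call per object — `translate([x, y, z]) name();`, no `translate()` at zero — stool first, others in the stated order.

stool();
translate([48, 158, 408]) open_box();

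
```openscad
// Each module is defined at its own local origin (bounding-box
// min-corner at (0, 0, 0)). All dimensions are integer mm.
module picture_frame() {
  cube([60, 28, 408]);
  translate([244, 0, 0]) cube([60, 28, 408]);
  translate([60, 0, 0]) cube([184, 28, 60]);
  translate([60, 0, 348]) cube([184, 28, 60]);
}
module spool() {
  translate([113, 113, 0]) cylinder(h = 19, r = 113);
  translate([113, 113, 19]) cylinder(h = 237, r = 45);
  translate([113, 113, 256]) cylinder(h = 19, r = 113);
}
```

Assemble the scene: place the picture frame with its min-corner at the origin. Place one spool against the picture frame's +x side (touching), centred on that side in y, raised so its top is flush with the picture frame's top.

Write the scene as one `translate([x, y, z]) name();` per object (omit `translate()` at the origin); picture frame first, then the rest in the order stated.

picture_frame();
translate([304, -99, 133]) spool();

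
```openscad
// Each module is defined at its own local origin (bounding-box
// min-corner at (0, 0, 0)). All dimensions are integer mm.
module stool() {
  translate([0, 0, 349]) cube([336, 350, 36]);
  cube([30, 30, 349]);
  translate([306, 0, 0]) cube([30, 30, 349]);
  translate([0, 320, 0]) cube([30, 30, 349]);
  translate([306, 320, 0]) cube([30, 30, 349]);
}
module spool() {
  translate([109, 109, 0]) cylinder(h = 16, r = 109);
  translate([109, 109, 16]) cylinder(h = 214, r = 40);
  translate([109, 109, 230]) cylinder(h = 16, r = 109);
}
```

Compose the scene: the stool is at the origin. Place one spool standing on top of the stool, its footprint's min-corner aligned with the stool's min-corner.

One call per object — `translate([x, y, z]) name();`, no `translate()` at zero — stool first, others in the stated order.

stool();
translate([0, 0, 385]) spool();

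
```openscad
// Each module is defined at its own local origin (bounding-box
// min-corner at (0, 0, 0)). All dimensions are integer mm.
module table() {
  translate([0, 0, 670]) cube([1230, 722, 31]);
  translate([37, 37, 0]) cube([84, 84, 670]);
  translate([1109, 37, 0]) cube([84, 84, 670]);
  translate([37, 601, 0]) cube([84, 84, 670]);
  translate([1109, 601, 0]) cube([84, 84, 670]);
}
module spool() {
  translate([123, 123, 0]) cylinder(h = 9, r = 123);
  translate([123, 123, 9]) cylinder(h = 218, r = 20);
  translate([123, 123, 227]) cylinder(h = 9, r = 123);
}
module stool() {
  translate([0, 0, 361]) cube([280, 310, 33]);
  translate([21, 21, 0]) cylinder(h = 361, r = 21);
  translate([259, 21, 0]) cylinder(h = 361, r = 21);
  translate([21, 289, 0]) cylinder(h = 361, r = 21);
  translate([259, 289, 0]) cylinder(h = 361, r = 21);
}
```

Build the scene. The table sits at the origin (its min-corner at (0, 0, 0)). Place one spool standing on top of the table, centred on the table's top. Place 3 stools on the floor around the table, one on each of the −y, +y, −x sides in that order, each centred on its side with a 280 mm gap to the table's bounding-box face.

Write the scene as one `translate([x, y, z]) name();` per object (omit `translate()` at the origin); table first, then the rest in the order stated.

table();
translate([492, 238, 701]) spool();
translate([475, -590, 0]) stool();
translate([475, 1002, 0]) stool();
translate([-560, 206, 0]) stool();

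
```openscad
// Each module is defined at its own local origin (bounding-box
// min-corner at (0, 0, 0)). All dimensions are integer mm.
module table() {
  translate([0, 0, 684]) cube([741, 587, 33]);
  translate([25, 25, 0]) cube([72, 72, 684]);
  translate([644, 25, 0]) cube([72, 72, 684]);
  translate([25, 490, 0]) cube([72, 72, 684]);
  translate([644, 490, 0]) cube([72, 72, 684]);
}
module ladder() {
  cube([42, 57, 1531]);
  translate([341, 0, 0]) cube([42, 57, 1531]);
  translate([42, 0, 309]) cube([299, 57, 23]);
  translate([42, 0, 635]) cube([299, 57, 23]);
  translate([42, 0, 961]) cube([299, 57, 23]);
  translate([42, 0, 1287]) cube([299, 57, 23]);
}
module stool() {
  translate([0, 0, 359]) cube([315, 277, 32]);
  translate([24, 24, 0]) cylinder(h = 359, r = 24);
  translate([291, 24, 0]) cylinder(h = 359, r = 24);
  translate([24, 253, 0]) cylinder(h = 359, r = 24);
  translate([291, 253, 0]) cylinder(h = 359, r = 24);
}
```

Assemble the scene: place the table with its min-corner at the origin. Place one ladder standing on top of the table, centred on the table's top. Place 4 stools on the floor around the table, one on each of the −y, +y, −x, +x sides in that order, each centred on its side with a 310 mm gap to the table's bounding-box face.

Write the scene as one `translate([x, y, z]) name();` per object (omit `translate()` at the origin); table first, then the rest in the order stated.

table();
translate([179, 265, 717]) ladder();
translate([213, -587, 0]) stool();
translate([213, 897, 0]) stool();
translate([-625, 155, 0]) stool();
translate([1051, 155, 0]) stool();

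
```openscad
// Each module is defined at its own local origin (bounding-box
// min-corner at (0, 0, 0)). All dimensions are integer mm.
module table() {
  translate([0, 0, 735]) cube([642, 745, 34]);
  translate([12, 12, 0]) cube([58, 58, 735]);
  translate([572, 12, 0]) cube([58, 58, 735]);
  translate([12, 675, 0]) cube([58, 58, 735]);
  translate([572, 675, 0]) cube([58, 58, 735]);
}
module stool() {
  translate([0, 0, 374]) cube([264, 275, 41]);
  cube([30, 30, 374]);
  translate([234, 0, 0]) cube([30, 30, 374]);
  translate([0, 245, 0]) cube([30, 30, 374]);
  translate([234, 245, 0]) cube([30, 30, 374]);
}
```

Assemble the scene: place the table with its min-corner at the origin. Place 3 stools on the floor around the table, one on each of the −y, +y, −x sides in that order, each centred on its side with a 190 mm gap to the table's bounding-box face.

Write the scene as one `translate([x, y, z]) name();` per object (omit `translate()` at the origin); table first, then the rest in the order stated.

table();
translate([189, -465, 0]) stool();
translate([189, 935, 0]) stool();
translate([-454, 235, 0]) stool();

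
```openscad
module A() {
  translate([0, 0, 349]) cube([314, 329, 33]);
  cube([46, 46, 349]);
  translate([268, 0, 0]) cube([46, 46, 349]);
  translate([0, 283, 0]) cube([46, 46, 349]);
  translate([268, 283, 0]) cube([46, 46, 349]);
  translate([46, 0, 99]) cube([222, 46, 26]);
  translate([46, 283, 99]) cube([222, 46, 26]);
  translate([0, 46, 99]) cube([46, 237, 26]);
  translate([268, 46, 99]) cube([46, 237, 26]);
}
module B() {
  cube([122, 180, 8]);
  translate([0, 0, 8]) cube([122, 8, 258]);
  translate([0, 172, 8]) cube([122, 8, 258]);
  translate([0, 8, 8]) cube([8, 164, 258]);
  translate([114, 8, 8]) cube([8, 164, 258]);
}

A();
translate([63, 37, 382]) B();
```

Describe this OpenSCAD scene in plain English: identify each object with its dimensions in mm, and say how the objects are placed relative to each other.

A is a four-legged stool. The seat is a 314×329×33 mm slab whose top surface is at z = 382 mm; four square legs, each 46×46 mm in cross-section, run from the floor (z = 0) to the underside of the seat, each flush with a corner of the seat. Four stretchers, 46 mm wide and 26 mm tall, connect adjacent legs with their undersides at z = 99 mm, each running between the inner faces of the legs it joins and aligned with the legs' outer faces on the other axis.

B is an open storage box with external size 122×180×266 mm and wall thickness 8 mm (the base is also 8 mm thick). The base covers the whole footprint; the four walls stand on the base, with the y-facing walls full-width and the x-facing walls fitting between their inner faces.

The open box is on top of the stool.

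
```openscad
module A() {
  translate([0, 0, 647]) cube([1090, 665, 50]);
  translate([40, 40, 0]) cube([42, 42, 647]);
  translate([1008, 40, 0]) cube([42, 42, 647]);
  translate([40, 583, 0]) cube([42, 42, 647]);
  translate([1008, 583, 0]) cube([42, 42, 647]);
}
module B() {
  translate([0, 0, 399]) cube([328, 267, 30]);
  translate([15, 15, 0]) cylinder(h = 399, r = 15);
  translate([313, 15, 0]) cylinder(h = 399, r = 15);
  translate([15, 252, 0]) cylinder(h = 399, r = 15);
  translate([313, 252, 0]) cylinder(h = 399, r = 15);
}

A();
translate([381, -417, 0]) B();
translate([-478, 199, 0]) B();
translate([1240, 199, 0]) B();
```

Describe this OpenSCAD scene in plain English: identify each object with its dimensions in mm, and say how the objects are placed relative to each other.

A is a table with a 1090×665 mm rectangular top, 50 mm thick, top surface at z = 697 mm, supported by four 42×42 mm square legs, each inset 40 mm from the nearest pair of top edges, running from the floor.

B is a simple wooden stool: a rectangular seat 328 mm (x) by 267 mm (y), 30 mm thick, top face at z = 429 mm, on four round legs, each 30 mm in diameter. The legs rest on z = 0, each leg's axis is inset half a diameter from the nearest pair of seat edges (so the leg's bounding box is flush with the corner).

Three stools sit around the table at the −y, −x, +x sides.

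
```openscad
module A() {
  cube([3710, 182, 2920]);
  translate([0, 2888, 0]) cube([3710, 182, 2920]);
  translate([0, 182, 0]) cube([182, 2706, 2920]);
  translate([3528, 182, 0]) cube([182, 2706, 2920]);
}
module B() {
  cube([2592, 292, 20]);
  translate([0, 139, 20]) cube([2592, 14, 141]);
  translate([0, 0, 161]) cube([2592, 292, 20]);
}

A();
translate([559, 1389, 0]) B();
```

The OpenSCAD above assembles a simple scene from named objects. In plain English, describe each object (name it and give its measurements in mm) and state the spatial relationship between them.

A is a box-shaped house frame (walls only): outside footprint 3710×3070 mm, wall height 2920 mm, wall thickness 182 mm. The two y-facing walls run the full x-width; the two x-facing walls fit between the inner faces of the y-facing walls.

B is an I-beam lying along x, 2592 mm long. Overall section height 181 mm. Two flanges 292 mm wide (y) and 20 mm thick, one on the floor and one at the top; a web 14 mm thick runs between them, centred on the flange width.

The I-beam sits inside the house frame, centred.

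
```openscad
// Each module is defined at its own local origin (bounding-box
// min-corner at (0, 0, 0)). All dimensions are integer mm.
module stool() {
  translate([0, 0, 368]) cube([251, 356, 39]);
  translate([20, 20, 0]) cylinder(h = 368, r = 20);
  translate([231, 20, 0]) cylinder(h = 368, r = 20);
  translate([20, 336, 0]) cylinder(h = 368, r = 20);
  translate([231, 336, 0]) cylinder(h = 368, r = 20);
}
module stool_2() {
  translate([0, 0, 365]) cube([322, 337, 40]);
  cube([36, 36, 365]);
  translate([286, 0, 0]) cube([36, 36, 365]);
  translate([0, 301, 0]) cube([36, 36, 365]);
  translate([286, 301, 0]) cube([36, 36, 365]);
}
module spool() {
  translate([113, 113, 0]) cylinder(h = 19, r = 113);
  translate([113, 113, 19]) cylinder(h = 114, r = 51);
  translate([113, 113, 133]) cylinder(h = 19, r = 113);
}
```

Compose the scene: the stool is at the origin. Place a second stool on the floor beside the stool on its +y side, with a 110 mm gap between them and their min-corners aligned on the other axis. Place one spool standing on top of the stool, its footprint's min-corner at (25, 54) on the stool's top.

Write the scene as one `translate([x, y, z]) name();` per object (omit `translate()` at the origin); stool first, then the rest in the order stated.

stool();
translate([0, 466, 0]) stool_2();
translate([25, 54, 407]) spool();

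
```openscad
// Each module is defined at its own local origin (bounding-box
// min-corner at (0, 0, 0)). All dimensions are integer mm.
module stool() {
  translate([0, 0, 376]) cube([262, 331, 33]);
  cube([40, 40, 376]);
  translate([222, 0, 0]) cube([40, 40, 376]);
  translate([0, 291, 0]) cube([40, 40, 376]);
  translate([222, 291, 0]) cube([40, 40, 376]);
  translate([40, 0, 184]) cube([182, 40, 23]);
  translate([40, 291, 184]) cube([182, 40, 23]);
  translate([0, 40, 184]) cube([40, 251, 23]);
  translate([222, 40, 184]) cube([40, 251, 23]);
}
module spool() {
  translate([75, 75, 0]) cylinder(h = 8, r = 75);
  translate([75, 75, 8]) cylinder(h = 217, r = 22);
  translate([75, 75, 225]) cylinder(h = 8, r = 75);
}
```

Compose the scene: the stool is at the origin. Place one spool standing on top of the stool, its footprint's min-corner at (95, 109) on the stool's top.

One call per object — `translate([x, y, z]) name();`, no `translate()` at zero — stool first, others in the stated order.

stool();
translate([95, 109, 409]) spool();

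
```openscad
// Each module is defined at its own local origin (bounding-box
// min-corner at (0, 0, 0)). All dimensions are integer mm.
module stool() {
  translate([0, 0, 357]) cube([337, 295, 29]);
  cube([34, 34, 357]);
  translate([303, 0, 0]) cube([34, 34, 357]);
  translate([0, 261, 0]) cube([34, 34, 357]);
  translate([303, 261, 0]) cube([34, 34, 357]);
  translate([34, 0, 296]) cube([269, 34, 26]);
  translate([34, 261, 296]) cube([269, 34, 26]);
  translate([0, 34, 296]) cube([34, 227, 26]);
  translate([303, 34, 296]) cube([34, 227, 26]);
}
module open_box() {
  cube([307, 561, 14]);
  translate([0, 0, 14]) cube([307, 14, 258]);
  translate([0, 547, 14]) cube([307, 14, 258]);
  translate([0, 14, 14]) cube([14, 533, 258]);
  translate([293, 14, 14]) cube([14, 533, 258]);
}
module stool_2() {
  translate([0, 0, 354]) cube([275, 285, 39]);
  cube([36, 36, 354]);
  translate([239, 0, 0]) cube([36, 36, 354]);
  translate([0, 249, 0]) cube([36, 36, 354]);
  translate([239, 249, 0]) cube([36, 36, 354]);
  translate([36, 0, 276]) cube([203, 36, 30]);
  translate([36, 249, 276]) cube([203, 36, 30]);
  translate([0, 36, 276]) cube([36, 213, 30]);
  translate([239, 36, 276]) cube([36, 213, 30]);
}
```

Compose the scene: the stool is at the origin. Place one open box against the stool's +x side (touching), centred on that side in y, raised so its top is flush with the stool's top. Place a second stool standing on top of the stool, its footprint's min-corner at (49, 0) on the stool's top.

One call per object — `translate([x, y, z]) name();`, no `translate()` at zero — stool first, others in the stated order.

stool();
translate([337, -133, 114]) open_box();
translate([49, 0, 386]) stool_2();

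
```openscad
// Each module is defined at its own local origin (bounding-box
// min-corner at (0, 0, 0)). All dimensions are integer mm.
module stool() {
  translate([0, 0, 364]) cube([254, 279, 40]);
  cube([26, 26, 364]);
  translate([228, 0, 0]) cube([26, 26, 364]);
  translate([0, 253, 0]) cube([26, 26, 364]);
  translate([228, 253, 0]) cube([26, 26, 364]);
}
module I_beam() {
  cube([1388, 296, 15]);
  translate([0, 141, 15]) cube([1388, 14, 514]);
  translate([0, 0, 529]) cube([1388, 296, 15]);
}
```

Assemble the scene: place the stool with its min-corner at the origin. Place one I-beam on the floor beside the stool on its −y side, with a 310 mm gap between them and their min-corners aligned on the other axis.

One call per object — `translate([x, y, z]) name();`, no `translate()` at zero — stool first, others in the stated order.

stool();
translate([0, -606, 0]) I_beam();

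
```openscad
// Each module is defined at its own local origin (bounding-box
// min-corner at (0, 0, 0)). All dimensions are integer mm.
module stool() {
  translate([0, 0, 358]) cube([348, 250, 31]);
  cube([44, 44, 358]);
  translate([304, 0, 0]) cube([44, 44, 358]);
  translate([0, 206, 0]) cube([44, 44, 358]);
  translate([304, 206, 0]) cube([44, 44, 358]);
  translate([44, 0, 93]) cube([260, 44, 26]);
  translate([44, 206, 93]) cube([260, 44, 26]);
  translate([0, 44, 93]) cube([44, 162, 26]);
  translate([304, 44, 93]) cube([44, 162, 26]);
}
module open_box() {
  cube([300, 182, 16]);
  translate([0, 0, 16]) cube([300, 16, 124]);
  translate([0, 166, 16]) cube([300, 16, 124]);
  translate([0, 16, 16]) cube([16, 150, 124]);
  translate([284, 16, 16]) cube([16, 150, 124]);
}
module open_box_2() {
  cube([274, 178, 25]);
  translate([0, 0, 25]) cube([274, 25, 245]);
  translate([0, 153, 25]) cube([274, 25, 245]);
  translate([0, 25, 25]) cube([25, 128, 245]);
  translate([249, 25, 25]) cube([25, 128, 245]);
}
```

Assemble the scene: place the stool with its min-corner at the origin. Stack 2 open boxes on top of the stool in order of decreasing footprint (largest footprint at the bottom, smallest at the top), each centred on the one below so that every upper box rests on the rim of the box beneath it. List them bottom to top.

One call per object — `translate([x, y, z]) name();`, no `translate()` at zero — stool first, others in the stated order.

stool();
translate([24, 34, 389]) open_box();
translate([37, 36, 529]) open_box_2();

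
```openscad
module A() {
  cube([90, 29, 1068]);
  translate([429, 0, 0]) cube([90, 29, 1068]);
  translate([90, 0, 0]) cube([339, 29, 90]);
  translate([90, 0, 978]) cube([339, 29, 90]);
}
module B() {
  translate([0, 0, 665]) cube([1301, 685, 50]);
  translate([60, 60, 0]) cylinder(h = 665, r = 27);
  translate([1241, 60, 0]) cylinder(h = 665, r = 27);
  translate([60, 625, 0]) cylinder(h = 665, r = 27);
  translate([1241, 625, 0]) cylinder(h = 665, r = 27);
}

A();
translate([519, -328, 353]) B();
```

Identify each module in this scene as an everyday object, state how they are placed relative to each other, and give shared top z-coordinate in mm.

Both tops at z = 1068 mm.

A is a picture frame. B is a table. The table is beside the picture frame with their tops flush at z = 1068. The shared top z-coordinate is 1068 mm.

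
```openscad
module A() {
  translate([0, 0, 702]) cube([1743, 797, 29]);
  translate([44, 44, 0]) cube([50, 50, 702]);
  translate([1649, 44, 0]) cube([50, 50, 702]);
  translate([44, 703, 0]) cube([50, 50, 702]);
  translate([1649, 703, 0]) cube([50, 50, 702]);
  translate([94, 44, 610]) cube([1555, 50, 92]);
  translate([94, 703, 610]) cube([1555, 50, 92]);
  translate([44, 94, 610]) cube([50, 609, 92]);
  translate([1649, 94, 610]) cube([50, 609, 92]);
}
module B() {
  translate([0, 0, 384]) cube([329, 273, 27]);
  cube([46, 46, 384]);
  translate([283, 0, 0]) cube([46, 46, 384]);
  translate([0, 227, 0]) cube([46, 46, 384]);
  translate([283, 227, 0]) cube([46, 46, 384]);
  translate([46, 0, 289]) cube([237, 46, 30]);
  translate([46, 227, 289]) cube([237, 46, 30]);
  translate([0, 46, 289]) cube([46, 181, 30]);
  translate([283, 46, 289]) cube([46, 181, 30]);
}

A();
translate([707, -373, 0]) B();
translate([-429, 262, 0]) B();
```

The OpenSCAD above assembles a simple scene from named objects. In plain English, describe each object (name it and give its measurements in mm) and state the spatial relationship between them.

A is a rectangular dining table. The top is 1743×797×29 mm with its upper surface at z = 731 mm. It stands on four 50×50 mm square legs, each inset 44 mm from the nearest pair of top edges, running from the floor to the underside of the top. Four apron rails, 50 mm thick and 92 mm tall, run between adjacent legs with their top edges flush with the underside of the top and their outer faces flush with the legs' outer faces.

B is a four-legged stool. The seat is 329×273 mm, 27 mm thick, top at z = 411 mm. It stands on four square legs, each 46×46 mm in cross-section, from z = 0 to the seat underside, each flush with a corner of the seat. Four stretchers, 46 mm wide and 30 mm tall, connect adjacent legs with their undersides at z = 289 mm, each running between the inner faces of the legs it joins and aligned with the legs' outer faces on the other axis.

Two stools sit around the table at the −y, −x sides.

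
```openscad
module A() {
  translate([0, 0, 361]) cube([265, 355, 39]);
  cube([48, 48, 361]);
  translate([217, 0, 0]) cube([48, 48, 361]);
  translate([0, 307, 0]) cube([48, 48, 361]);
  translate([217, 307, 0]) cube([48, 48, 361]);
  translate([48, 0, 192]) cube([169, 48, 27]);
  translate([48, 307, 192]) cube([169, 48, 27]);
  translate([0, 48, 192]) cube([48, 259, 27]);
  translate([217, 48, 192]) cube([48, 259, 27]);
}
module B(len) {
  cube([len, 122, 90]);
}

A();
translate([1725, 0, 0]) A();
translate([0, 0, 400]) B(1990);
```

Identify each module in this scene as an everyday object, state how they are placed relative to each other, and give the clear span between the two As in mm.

Second stool starts at x = 1725; first ends at x = 265; clear span = 1725 − 265 = 1460 mm.

A is a stool. B is a beam. A beam spans the tops of two stools. The clear span between the two stools is 1460 mm.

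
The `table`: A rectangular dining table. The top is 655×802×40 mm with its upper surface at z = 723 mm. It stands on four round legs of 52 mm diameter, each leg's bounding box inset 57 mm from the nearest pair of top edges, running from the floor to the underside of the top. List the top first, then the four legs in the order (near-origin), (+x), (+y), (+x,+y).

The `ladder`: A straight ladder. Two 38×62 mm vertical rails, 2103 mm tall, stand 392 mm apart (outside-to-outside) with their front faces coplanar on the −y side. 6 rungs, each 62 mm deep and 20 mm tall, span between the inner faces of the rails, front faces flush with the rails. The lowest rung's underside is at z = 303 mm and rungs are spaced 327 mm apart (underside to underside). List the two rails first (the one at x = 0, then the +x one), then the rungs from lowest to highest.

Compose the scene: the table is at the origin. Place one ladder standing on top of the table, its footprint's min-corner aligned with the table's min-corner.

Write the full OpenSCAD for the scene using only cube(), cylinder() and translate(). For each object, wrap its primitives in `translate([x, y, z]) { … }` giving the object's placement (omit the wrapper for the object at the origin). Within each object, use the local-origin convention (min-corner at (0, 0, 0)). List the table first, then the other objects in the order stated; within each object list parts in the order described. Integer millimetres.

translate([0, 0, 683]) cube([655, 802, 40]);
translate([83, 83, 0]) cylinder(h = 683, r = 26);
translate([572, 83, 0]) cylinder(h = 683, r = 26);
translate([83, 719, 0]) cylinder(h = 683, r = 26);
translate([572, 719, 0]) cylinder(h = 683, r = 26);
translate([0, 0, 723]) {
  cube([38, 62, 2103]);
  translate([354, 0, 0]) cube([38, 62, 2103]);
  translate([38, 0, 303]) cube([316, 62, 20]);
  translate([38, 0, 630]) cube([316, 62, 20]);
  translate([38, 0, 957]) cube([316, 62, 20]);
  translate([38, 0, 1284]) cube([316, 62, 20]);
  translate([38, 0, 1611]) cube([316, 62, 20]);
  translate([38, 0, 1938]) cube([316, 62, 20]);
}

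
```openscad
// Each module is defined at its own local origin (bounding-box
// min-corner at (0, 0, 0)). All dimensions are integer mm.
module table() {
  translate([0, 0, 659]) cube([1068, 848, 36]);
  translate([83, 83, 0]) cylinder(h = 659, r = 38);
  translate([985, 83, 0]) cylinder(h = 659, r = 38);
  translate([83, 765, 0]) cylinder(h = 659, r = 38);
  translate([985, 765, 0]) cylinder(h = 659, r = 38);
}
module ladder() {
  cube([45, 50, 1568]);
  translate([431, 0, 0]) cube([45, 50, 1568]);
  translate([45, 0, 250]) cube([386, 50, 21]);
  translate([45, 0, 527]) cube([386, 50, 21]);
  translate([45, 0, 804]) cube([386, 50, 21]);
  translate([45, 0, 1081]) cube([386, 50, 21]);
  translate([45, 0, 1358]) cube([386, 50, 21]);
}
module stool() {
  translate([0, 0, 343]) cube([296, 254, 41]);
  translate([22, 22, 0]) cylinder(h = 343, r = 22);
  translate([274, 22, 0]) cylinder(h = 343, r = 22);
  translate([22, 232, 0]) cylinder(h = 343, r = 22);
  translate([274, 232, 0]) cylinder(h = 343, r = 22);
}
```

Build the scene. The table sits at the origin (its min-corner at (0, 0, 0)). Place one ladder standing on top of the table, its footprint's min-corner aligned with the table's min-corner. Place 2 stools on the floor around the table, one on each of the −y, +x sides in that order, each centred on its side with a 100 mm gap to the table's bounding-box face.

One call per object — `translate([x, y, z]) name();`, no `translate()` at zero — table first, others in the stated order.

table();
translate([0, 0, 695]) ladder();
translate([386, -354, 0]) stool();
translate([1168, 297, 0]) stool();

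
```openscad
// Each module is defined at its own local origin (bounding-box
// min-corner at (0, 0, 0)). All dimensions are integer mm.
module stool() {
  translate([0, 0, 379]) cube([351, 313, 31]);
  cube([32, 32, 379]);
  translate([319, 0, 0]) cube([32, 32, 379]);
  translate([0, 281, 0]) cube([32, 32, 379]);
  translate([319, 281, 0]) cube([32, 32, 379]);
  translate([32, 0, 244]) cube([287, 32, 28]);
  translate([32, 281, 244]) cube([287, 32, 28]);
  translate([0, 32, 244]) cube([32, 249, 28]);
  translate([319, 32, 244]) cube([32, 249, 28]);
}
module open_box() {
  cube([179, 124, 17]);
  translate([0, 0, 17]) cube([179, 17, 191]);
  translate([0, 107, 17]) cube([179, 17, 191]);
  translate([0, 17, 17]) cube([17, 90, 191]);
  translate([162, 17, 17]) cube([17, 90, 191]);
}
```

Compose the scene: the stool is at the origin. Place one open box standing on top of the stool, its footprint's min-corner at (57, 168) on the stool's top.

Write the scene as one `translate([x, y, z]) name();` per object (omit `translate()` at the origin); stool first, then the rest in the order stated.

stool();
translate([57, 168, 410]) open_box();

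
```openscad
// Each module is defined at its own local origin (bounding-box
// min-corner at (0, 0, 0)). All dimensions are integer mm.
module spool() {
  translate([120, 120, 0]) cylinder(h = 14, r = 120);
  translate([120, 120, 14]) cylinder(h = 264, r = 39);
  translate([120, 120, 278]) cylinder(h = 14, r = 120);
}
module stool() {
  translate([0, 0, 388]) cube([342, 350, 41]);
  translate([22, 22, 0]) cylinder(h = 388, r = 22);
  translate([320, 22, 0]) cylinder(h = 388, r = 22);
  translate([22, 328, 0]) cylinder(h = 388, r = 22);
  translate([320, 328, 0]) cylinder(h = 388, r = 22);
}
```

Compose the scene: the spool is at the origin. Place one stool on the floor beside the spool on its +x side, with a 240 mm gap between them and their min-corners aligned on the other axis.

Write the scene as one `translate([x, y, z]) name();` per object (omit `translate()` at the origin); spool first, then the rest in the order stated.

spool();
translate([480, 0, 0]) stool();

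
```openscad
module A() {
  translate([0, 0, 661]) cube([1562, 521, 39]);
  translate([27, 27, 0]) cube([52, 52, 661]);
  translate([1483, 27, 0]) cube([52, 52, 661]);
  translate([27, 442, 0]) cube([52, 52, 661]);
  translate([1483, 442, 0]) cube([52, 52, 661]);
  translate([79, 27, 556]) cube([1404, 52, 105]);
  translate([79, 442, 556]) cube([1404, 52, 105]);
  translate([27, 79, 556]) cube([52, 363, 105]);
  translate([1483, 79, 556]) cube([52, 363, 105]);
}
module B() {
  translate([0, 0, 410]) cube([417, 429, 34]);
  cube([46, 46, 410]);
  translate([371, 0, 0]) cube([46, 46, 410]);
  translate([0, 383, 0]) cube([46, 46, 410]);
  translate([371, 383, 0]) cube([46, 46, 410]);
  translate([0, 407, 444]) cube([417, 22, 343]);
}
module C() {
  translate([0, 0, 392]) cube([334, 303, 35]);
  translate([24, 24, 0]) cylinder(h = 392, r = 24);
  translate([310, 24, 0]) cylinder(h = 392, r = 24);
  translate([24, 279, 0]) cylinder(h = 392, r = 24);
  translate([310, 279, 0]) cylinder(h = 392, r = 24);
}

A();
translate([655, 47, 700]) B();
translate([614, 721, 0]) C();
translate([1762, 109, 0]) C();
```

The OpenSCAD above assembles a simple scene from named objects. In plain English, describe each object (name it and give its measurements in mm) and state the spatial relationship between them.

A is a table: top 1562 mm (x) × 521 mm (y), 39 mm thick, upper face at z = 700 mm, on four 52×52 mm square legs, each inset 27 mm from the nearest pair of top edges, running from z = 0 to the bottom of the top. Four apron rails, 52 mm thick and 105 mm tall, run between adjacent legs with their top edges flush with the underside of the top and their outer faces flush with the legs' outer faces.

B is a chair. The seat is a 417×429×34 mm slab with its top at z = 444 mm, on four 46×46 mm corner legs (flush with the seat edges, standing on z = 0). A flat backrest 22 mm thick, 343 mm tall, spans the full seat width and rises from the seat top along its +y edge, rear face flush with the rear of the seat.

C is a four-legged stool. The seat is a 334×303×35 mm slab whose top surface is at z = 427 mm; four round legs, each 48 mm in diameter, run from the floor (z = 0) to the underside of the seat, each leg's axis is inset half a diameter from the nearest pair of seat edges (so the leg's bounding box is flush with the corner).

The chair is on top of the table. Two stools sit around the table at the +y, +x sides.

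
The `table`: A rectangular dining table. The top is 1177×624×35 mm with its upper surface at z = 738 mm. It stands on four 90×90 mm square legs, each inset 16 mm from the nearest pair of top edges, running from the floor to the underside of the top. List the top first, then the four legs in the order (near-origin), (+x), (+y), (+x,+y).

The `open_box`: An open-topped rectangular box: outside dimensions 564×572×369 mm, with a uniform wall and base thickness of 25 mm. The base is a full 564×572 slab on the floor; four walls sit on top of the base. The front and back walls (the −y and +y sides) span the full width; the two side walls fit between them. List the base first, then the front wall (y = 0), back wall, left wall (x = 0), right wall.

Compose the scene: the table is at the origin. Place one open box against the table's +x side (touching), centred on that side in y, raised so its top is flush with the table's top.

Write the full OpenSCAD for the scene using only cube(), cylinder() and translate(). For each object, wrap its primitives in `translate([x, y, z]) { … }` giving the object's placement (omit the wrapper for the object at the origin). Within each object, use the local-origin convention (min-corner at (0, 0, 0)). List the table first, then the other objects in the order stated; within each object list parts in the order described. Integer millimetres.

translate([0, 0, 703]) cube([1177, 624, 35]);
translate([16, 16, 0]) cube([90, 90, 703]);
translate([1071, 16, 0]) cube([90, 90, 703]);
translate([16, 518, 0]) cube([90, 90, 703]);
translate([1071, 518, 0]) cube([90, 90, 703]);
translate([1177, 26, 369]) {
  cube([564, 572, 25]);
  translate([0, 0, 25]) cube([564, 25, 344]);
  translate([0, 547, 25]) cube([564, 25, 344]);
  translate([0, 25, 25]) cube([25, 522, 344]);
  translate([539, 25, 25]) cube([25, 522, 344]);
}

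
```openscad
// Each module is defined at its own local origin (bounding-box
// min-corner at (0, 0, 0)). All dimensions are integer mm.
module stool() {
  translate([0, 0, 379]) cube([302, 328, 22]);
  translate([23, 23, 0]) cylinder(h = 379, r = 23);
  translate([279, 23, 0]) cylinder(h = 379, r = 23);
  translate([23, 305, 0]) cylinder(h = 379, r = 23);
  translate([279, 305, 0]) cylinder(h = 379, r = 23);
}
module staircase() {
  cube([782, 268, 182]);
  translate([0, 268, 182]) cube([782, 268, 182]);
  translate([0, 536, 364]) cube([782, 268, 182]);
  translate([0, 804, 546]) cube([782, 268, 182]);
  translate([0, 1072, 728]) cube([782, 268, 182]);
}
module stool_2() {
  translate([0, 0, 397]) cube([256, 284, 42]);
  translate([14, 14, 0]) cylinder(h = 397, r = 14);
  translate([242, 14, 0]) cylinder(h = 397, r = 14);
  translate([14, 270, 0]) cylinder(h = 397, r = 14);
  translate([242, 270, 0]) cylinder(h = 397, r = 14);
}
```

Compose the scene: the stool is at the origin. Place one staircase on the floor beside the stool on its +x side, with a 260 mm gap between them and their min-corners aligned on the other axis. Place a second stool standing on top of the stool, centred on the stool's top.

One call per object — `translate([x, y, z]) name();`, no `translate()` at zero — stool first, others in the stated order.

stool();
translate([562, 0, 0]) staircase();
translate([23, 22, 401]) stool_2();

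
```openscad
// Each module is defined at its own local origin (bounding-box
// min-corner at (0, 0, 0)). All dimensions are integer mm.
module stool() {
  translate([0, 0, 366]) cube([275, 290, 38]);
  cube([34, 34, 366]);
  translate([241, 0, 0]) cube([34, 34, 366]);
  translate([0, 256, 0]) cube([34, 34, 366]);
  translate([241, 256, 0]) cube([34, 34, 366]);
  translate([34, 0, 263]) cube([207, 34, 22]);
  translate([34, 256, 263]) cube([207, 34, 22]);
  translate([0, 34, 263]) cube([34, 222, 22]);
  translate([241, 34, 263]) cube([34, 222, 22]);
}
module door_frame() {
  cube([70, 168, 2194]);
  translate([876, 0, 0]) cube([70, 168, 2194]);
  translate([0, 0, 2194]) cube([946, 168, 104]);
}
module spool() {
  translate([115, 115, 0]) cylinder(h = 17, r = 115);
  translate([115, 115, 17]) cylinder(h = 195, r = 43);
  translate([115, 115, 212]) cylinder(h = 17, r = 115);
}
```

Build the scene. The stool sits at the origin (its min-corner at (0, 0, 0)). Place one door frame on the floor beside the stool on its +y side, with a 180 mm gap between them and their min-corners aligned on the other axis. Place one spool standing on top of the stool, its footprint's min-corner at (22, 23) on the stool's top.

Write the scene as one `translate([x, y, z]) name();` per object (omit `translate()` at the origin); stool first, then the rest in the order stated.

stool();
translate([0, 470, 0]) door_frame();
translate([22, 23, 404]) spool();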